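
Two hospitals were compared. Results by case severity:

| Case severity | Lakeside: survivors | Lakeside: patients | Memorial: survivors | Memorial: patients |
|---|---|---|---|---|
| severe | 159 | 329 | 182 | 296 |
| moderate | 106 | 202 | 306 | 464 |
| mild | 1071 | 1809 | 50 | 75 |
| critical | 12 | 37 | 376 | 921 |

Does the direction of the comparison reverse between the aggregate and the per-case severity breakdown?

Yes

Severe: Lakeside 159/329 = 48.3%, Memorial 182/296 = 61.5% → Memorial
Moderate: Lakeside 106/202 = 52.5%, Memorial 306/464 = 65.9% → Memorial
Mild: Lakeside 1071/1809 = 59.2%, Memorial 50/75 = 66.7% → Memorial
Critical: Lakeside 12/37 = 32.4%, Memorial 376/921 = 40.8% → Memorial
Overall: Lakeside 1348/2377 = 56.7%, Memorial 914/1756 = 52.1% → Lakeside
Memorial wins each case group but Lakeside wins overall — the comparison reverses. Memorial's patients skew toward critical, which has a lower base rate.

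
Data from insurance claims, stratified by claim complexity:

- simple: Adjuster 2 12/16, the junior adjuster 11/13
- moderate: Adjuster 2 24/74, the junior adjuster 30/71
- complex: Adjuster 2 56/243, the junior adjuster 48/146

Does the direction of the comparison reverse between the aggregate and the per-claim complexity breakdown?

No

Simple: Adjuster 2 12/16 = 75.0%, the junior adjuster 11/13 = 84.6% → the junior adjuster
Moderate: Adjuster 2 24/74 = 32.4%, the junior adjuster 30/71 = 42.3% → the junior adjuster
Complex: Adjuster 2 56/243 = 23.0%, the junior adjuster 48/146 = 32.9% → the junior adjuster
Overall: Adjuster 2 92/333 = 27.6%, the junior adjuster 89/230 = 38.7% → the junior adjuster
The junior adjuster wins overall and in every claim group — no reversal.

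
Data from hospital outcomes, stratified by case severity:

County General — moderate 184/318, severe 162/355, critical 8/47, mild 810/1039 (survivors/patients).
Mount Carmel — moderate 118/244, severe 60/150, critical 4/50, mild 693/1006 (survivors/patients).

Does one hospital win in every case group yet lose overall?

Moderate: County General 184/318 = 57.9%, Mount Carmel 118/244 = 48.4% → County General
Severe: County General 162/355 = 45.6%, Mount Carmel 60/150 = 40.0% → County General
Critical: County General 8/47 = 17.0%, Mount Carmel 4/50 = 8.0% → County General
Mild: County General 810/1039 = 78.0%, Mount Carmel 693/1006 = 68.9% → County General
Overall: County General 1164/1759 = 66.2%, Mount Carmel 875/1450 = 60.3% → County General
County General wins overall and in every case group — no reversal.

No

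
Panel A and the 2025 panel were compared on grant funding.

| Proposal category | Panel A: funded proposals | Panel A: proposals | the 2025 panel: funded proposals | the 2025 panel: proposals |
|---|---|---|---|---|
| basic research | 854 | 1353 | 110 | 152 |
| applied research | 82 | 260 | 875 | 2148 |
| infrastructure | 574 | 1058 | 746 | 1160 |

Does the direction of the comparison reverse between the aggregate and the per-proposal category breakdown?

Yes

Basic research: Panel A 854/1353 = 63.1%, the 2025 panel 110/152 = 72.4% → the 2025 panel
Applied research: Panel A 82/260 = 31.5%, the 2025 panel 875/2148 = 40.7% → the 2025 panel
Infrastructure: Panel A 574/1058 = 54.3%, the 2025 panel 746/1160 = 64.3% → the 2025 panel
Overall: Panel A 1510/2671 = 56.5%, the 2025 panel 1731/3460 = 50.0% → Panel A
The 2025 panel wins each proposal group but Panel A wins overall — the comparison reverses. The 2025 panel's proposals skew toward applied research, which has a lower base rate.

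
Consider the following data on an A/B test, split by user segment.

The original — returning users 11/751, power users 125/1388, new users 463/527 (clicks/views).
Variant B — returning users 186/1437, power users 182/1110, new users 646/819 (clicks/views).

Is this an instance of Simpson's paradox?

Returning users: the original 11/751 = 1.5%, Variant B 186/1437 = 12.9% → Variant B
Power users: the original 125/1388 = 9.0%, Variant B 182/1110 = 16.4% → Variant B
New users: the original 463/527 = 87.9%, Variant B 646/819 = 78.9% → the original
Overall: the original 599/2666 = 22.5%, Variant B 1014/3366 = 30.1% → Variant B
Neither sweeps: the original wins 1 of 3 groups, Variant B wins 2. Variant B wins overall but not every group — no Simpson reversal.

No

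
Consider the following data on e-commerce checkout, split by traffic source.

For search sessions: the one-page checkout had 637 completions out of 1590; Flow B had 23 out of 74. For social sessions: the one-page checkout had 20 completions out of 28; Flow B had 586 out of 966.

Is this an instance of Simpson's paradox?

Search: the one-page checkout 637/1590 = 40.1%, Flow B 23/74 = 31.1% → the one-page checkout
Social: the one-page checkout 20/28 = 71.4%, Flow B 586/966 = 60.7% → the one-page checkout
Overall: the one-page checkout 657/1618 = 40.6%, Flow B 609/1040 = 58.6% → Flow B
The one-page checkout wins each traffic group but Flow B wins overall — the comparison reverses. The one-page checkout's sessions skew toward search, which has a lower base rate.

Yes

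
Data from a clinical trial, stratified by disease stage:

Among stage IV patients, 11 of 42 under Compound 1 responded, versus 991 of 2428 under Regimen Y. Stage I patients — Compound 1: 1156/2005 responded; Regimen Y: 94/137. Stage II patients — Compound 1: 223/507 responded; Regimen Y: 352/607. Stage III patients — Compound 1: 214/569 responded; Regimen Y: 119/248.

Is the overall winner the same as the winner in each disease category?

Stage IV: Compound 1 11/42 = 26.2%, Regimen Y 991/2428 = 40.8% → Regimen Y
Stage I: Compound 1 1156/2005 = 57.7%, Regimen Y 94/137 = 68.6% → Regimen Y
Stage II: Compound 1 223/507 = 44.0%, Regimen Y 352/607 = 58.0% → Regimen Y
Stage III: Compound 1 214/569 = 37.6%, Regimen Y 119/248 = 48.0% → Regimen Y
Overall: Compound 1 1604/3123 = 51.4%, Regimen Y 1556/3420 = 45.5% → Compound 1
Regimen Y wins each disease group but Compound 1 wins overall — the comparison reverses. Regimen Y's patients skew toward stage IV, which has a lower base rate.

No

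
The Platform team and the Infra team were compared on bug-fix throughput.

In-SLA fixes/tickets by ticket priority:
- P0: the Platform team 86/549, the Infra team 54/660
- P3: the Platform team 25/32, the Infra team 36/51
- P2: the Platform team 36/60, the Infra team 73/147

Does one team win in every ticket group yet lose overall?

P0: the Platform team 86/549 = 15.7%, the Infra team 54/660 = 8.2% → the Platform team
P3: the Platform team 25/32 = 78.1%, the Infra team 36/51 = 70.6% → the Platform team
P2: the Platform team 36/60 = 60.0%, the Infra team 73/147 = 49.7% → the Platform team
Overall: the Platform team 147/641 = 22.9%, the Infra team 163/858 = 19.0% → the Platform team
The Platform team wins overall and in every ticket group — no reversal.

No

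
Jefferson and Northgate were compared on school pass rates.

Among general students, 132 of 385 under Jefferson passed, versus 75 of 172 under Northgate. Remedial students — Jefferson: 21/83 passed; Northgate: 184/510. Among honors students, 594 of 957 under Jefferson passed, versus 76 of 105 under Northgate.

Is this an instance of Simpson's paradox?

Yes

General: Jefferson 132/385 = 34.3%, Northgate 75/172 = 43.6% → Northgate
Remedial: Jefferson 21/83 = 25.3%, Northgate 184/510 = 36.1% → Northgate
Honors: Jefferson 594/957 = 62.1%, Northgate 76/105 = 72.4% → Northgate
Overall: Jefferson 747/1425 = 52.4%, Northgate 335/787 = 42.6% → Jefferson
Northgate wins each student group but Jefferson wins overall — the comparison reverses. Northgate's students skew toward remedial, which has a lower base rate.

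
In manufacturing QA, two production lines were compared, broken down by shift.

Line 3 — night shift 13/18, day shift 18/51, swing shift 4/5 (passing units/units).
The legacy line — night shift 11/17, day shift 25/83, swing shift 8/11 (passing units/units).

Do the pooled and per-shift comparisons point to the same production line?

Yes

Night shift: Line 3 13/18 = 72.2%, the legacy line 11/17 = 64.7% → Line 3
Day shift: Line 3 18/51 = 35.3%, the legacy line 25/83 = 30.1% → Line 3
Swing shift: Line 3 4/5 = 80.0%, the legacy line 8/11 = 72.7% → Line 3
Overall: Line 3 35/74 = 47.3%, the legacy line 44/111 = 39.6% → Line 3
Line 3 wins overall and in every shift group — no reversal.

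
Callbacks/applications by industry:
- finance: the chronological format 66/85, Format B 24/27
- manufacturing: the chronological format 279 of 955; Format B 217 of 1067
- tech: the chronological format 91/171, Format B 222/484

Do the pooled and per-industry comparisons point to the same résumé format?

Finance: the chronological format 66/85 = 77.6%, Format B 24/27 = 88.9% → Format B
Manufacturing: the chronological format 279/955 = 29.2%, Format B 217/1067 = 20.3% → the chronological format
Tech: the chronological format 91/171 = 53.2%, Format B 222/484 = 45.9% → the chronological format
Overall: the chronological format 436/1211 = 36.0%, Format B 463/1578 = 29.3% → the chronological format
Neither sweeps: the chronological format wins 2 of 3 groups, Format B wins 1. The chronological format wins overall but not every group — no Simpson reversal.

No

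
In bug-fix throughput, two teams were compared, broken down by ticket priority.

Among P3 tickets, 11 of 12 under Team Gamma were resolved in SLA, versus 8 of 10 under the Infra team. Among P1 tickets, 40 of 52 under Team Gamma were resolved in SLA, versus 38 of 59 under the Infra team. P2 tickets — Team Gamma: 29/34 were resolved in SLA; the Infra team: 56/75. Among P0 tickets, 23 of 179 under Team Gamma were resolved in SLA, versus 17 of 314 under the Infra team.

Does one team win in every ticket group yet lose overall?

P3: Team Gamma 11/12 = 91.7%, the Infra team 8/10 = 80.0% → Team Gamma
P1: Team Gamma 40/52 = 76.9%, the Infra team 38/59 = 64.4% → Team Gamma
P2: Team Gamma 29/34 = 85.3%, the Infra team 56/75 = 74.7% → Team Gamma
P0: Team Gamma 23/179 = 12.8%, the Infra team 17/314 = 5.4% → Team Gamma
Overall: Team Gamma 103/277 = 37.2%, the Infra team 119/458 = 26.0% → Team Gamma
Team Gamma wins overall and in every ticket group — no reversal.

No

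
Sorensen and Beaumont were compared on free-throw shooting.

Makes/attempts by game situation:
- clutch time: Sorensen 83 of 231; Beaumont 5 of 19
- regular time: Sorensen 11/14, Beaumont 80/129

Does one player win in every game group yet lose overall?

Clutch time: Sorensen 83/231 = 35.9%, Beaumont 5/19 = 26.3% → Sorensen
Regular time: Sorensen 11/14 = 78.6%, Beaumont 80/129 = 62.0% → Sorensen
Overall: Sorensen 94/245 = 38.4%, Beaumont 85/148 = 57.4% → Beaumont
Sorensen wins each game group but Beaumont wins overall — the comparison reverses. Sorensen's attempts skew toward clutch time, which has a lower base rate.

Yes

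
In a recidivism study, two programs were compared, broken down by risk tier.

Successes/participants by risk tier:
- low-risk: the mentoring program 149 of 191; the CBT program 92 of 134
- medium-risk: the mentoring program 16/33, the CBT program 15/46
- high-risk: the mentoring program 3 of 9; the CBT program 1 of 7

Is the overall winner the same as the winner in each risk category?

Yes

Low-risk: the mentoring program 149/191 = 78.0%, the CBT program 92/134 = 68.7% → the mentoring program
Medium-risk: the mentoring program 16/33 = 48.5%, the CBT program 15/46 = 32.6% → the mentoring program
High-risk: the mentoring program 3/9 = 33.3%, the CBT program 1/7 = 14.3% → the mentoring program
Overall: the mentoring program 168/233 = 72.1%, the CBT program 108/187 = 57.8% → the mentoring program
The mentoring program wins overall and in every risk group — no reversal.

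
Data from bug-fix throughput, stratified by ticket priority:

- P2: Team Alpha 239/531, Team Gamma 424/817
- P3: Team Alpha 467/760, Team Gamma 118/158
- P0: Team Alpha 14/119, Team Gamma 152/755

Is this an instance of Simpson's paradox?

P2: Team Alpha 239/531 = 45.0%, Team Gamma 424/817 = 51.9% → Team Gamma
P3: Team Alpha 467/760 = 61.4%, Team Gamma 118/158 = 74.7% → Team Gamma
P0: Team Alpha 14/119 = 11.8%, Team Gamma 152/755 = 20.1% → Team Gamma
Overall: Team Alpha 720/1410 = 51.1%, Team Gamma 694/1730 = 40.1% → Team Alpha
Team Gamma wins each ticket group but Team Alpha wins overall — the comparison reverses. Team Gamma's tickets skew toward P0, which has a lower base rate.

Yes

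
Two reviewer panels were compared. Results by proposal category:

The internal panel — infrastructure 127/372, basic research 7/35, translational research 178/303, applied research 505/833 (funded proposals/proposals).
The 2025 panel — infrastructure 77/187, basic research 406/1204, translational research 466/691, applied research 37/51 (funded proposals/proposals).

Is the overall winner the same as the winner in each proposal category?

Infrastructure: the internal panel 127/372 = 34.1%, the 2025 panel 77/187 = 41.2% → the 2025 panel
Basic research: the internal panel 7/35 = 20.0%, the 2025 panel 406/1204 = 33.7% → the 2025 panel
Translational research: the internal panel 178/303 = 58.7%, the 2025 panel 466/691 = 67.4% → the 2025 panel
Applied research: the internal panel 505/833 = 60.6%, the 2025 panel 37/51 = 72.5% → the 2025 panel
Overall: the internal panel 817/1543 = 52.9%, the 2025 panel 986/2133 = 46.2% → the internal panel
The 2025 panel wins each proposal group but the internal panel wins overall — the comparison reverses. The 2025 panel's proposals skew toward basic research, which has a lower base rate.

No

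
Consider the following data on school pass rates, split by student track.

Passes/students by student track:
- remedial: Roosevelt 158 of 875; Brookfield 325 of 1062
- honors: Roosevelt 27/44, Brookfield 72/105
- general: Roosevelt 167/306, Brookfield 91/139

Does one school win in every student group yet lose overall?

No

Remedial: Roosevelt 158/875 = 18.1%, Brookfield 325/1062 = 30.6% → Brookfield
Honors: Roosevelt 27/44 = 61.4%, Brookfield 72/105 = 68.6% → Brookfield
General: Roosevelt 167/306 = 54.6%, Brookfield 91/139 = 65.5% → Brookfield
Overall: Roosevelt 352/1225 = 28.7%, Brookfield 488/1306 = 37.4% → Brookfield
Brookfield wins overall and in every student group — no reversal.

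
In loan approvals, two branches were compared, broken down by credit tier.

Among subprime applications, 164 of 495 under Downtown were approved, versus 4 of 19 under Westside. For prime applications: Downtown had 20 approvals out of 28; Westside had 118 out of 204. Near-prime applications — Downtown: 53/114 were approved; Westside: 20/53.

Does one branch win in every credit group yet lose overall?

Subprime: Downtown 164/495 = 33.1%, Westside 4/19 = 21.1% → Downtown
Prime: Downtown 20/28 = 71.4%, Westside 118/204 = 57.8% → Downtown
Near-prime: Downtown 53/114 = 46.5%, Westside 20/53 = 37.7% → Downtown
Overall: Downtown 237/637 = 37.2%, Westside 142/276 = 51.4% → Westside
Downtown wins each credit group but Westside wins overall — the comparison reverses. Downtown's applications skew toward subprime, which has a lower base rate.

Yes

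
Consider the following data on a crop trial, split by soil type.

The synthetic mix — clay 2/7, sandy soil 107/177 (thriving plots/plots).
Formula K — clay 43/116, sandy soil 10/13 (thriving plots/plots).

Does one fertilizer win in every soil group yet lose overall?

Clay: the synthetic mix 2/7 = 28.6%, Formula K 43/116 = 37.1% → Formula K
Sandy soil: the synthetic mix 107/177 = 60.5%, Formula K 10/13 = 76.9% → Formula K
Overall: the synthetic mix 109/184 = 59.2%, Formula K 53/129 = 41.1% → the synthetic mix
Formula K wins each soil group but the synthetic mix wins overall — the comparison reverses. Formula K's plots skew toward clay, which has a lower base rate.

Yes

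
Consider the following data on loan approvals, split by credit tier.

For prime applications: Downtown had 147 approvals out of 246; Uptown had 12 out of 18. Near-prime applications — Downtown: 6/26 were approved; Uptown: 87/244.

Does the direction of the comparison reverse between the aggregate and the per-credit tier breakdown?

Prime: Downtown 147/246 = 59.8%, Uptown 12/18 = 66.7% → Uptown
Near-prime: Downtown 6/26 = 23.1%, Uptown 87/244 = 35.7% → Uptown
Overall: Downtown 153/272 = 56.2%, Uptown 99/262 = 37.8% → Downtown
Uptown wins each credit group but Downtown wins overall — the comparison reverses. Uptown's applications skew toward near-prime, which has a lower base rate.

Yes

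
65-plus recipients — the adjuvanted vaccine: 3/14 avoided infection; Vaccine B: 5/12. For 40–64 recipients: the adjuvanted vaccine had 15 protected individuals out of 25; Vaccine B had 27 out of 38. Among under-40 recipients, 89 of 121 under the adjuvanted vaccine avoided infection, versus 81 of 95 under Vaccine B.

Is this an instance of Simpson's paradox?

65-plus: the adjuvanted vaccine 3/14 = 21.4%, Vaccine B 5/12 = 41.7% → Vaccine B
40–64: the adjuvanted vaccine 15/25 = 60.0%, Vaccine B 27/38 = 71.1% → Vaccine B
Under-40: the adjuvanted vaccine 89/121 = 73.6%, Vaccine B 81/95 = 85.3% → Vaccine B
Overall: the adjuvanted vaccine 107/160 = 66.9%, Vaccine B 113/145 = 77.9% → Vaccine B
Vaccine B wins overall and in every age group — no reversal.

No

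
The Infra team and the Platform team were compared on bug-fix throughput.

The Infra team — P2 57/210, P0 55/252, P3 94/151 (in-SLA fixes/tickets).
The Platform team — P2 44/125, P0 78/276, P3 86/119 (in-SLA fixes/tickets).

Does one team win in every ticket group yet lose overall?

No

P2: the Infra team 57/210 = 27.1%, the Platform team 44/125 = 35.2% → the Platform team
P0: the Infra team 55/252 = 21.8%, the Platform team 78/276 = 28.3% → the Platform team
P3: the Infra team 94/151 = 62.3%, the Platform team 86/119 = 72.3% → the Platform team
Overall: the Infra team 206/613 = 33.6%, the Platform team 208/520 = 40.0% → the Platform team
The Platform team wins overall and in every ticket group — no reversal.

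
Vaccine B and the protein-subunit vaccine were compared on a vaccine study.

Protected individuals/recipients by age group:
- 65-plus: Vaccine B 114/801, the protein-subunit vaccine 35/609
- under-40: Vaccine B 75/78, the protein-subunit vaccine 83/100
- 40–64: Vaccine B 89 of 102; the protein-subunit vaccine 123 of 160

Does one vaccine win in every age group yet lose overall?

No

65-plus: Vaccine B 114/801 = 14.2%, the protein-subunit vaccine 35/609 = 5.7% → Vaccine B
Under-40: Vaccine B 75/78 = 96.2%, the protein-subunit vaccine 83/100 = 83.0% → Vaccine B
40–64: Vaccine B 89/102 = 87.3%, the protein-subunit vaccine 123/160 = 76.9% → Vaccine B
Overall: Vaccine B 278/981 = 28.3%, the protein-subunit vaccine 241/869 = 27.7% → Vaccine B
Vaccine B wins overall and in every age group — no reversal.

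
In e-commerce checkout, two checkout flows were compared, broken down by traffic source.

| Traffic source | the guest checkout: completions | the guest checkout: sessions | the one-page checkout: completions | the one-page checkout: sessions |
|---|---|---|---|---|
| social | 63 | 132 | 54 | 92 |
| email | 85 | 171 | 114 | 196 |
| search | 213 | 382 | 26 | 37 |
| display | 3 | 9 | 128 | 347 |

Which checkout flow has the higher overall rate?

the guest checkout

Social: the guest checkout 63/132 = 47.7%, the one-page checkout 54/92 = 58.7% → the one-page checkout
Email: the guest checkout 85/171 = 49.7%, the one-page checkout 114/196 = 58.2% → the one-page checkout
Search: the guest checkout 213/382 = 55.8%, the one-page checkout 26/37 = 70.3% → the one-page checkout
Display: the guest checkout 3/9 = 33.3%, the one-page checkout 128/347 = 36.9% → the one-page checkout
Overall: the guest checkout 364/694 = 52.4%, the one-page checkout 322/672 = 47.9% → the guest checkout
(The one-page checkout wins every traffic group but the guest checkout wins overall — the one-page checkout's sessions skew toward the low-rate display group.)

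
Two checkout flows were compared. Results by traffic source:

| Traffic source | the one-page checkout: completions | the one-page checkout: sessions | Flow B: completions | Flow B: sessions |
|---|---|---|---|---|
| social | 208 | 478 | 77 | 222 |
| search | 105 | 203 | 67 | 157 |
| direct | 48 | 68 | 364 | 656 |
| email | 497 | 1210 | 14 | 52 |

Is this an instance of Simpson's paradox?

Social: the one-page checkout 208/478 = 43.5%, Flow B 77/222 = 34.7% → the one-page checkout
Search: the one-page checkout 105/203 = 51.7%, Flow B 67/157 = 42.7% → the one-page checkout
Direct: the one-page checkout 48/68 = 70.6%, Flow B 364/656 = 55.5% → the one-page checkout
Email: the one-page checkout 497/1210 = 41.1%, Flow B 14/52 = 26.9% → the one-page checkout
Overall: the one-page checkout 858/1959 = 43.8%, Flow B 522/1087 = 48.0% → Flow B
The one-page checkout wins each traffic group but Flow B wins overall — the comparison reverses. The one-page checkout's sessions skew toward email, which has a lower base rate.

Yes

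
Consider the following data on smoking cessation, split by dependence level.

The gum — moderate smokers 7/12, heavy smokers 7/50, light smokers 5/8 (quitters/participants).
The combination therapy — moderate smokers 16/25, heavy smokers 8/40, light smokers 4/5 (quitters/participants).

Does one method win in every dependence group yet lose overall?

Moderate smokers: the gum 7/12 = 58.3%, the combination therapy 16/25 = 64.0% → the combination therapy
Heavy smokers: the gum 7/50 = 14.0%, the combination therapy 8/40 = 20.0% → the combination therapy
Light smokers: the gum 5/8 = 62.5%, the combination therapy 4/5 = 80.0% → the combination therapy
Overall: the gum 19/70 = 27.1%, the combination therapy 28/70 = 40.0% → the combination therapy
The combination therapy wins overall and in every dependence group — no reversal.

No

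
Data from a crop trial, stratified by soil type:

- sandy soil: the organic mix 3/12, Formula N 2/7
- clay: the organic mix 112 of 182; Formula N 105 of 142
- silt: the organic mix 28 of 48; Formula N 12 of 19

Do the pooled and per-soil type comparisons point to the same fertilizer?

Yes

Sandy soil: the organic mix 3/12 = 25.0%, Formula N 2/7 = 28.6% → Formula N
Clay: the organic mix 112/182 = 61.5%, Formula N 105/142 = 73.9% → Formula N
Silt: the organic mix 28/48 = 58.3%, Formula N 12/19 = 63.2% → Formula N
Overall: the organic mix 143/242 = 59.1%, Formula N 119/168 = 70.8% → Formula N
Formula N wins overall and in every soil group — no reversal.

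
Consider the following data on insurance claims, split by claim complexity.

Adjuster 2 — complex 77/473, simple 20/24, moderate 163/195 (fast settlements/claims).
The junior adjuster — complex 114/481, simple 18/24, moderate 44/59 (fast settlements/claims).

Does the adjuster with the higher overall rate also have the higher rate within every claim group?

No

Complex: Adjuster 2 77/473 = 16.3%, the junior adjuster 114/481 = 23.7% → the junior adjuster
Simple: Adjuster 2 20/24 = 83.3%, the junior adjuster 18/24 = 75.0% → Adjuster 2
Moderate: Adjuster 2 163/195 = 83.6%, the junior adjuster 44/59 = 74.6% → Adjuster 2
Overall: Adjuster 2 260/692 = 37.6%, the junior adjuster 176/564 = 31.2% → Adjuster 2
Neither sweeps: Adjuster 2 wins 2 of 3 groups, the junior adjuster wins 1. Adjuster 2 wins overall but not every group — no Simpson reversal.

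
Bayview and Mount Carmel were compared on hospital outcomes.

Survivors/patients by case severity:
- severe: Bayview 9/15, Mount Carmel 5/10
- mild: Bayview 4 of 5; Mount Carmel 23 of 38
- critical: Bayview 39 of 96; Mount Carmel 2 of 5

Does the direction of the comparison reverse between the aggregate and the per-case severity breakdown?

Yes

Severe: Bayview 9/15 = 60.0%, Mount Carmel 5/10 = 50.0% → Bayview
Mild: Bayview 4/5 = 80.0%, Mount Carmel 23/38 = 60.5% → Bayview
Critical: Bayview 39/96 = 40.6%, Mount Carmel 2/5 = 40.0% → Bayview
Overall: Bayview 52/116 = 44.8%, Mount Carmel 30/53 = 56.6% → Mount Carmel
Bayview wins each case group but Mount Carmel wins overall — the comparison reverses. Bayview's patients skew toward critical, which has a lower base rate.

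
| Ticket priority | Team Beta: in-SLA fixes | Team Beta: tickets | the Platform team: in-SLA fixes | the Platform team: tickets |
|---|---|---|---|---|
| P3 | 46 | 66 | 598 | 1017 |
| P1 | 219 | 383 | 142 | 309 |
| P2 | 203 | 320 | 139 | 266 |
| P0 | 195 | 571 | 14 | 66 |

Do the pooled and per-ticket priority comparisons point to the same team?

P3: Team Beta 46/66 = 69.7%, the Platform team 598/1017 = 58.8% → Team Beta
P1: Team Beta 219/383 = 57.2%, the Platform team 142/309 = 46.0% → Team Beta
P2: Team Beta 203/320 = 63.4%, the Platform team 139/266 = 52.3% → Team Beta
P0: Team Beta 195/571 = 34.2%, the Platform team 14/66 = 21.2% → Team Beta
Overall: Team Beta 663/1340 = 49.5%, the Platform team 893/1658 = 53.9% → the Platform team
Team Beta wins each ticket group but the Platform team wins overall — the comparison reverses. Team Beta's tickets skew toward P0, which has a lower base rate.

No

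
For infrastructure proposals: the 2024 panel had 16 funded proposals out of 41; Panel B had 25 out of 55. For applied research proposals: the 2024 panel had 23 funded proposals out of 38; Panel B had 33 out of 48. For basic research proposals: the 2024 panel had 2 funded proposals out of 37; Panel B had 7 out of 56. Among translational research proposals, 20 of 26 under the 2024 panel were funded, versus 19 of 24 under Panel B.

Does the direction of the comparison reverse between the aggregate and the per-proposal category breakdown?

No

Infrastructure: the 2024 panel 16/41 = 39.0%, Panel B 25/55 = 45.5% → Panel B
Applied research: the 2024 panel 23/38 = 60.5%, Panel B 33/48 = 68.8% → Panel B
Basic research: the 2024 panel 2/37 = 5.4%, Panel B 7/56 = 12.5% → Panel B
Translational research: the 2024 panel 20/26 = 76.9%, Panel B 19/24 = 79.2% → Panel B
Overall: the 2024 panel 61/142 = 43.0%, Panel B 84/183 = 45.9% → Panel B
Panel B wins overall and in every proposal group — no reversal.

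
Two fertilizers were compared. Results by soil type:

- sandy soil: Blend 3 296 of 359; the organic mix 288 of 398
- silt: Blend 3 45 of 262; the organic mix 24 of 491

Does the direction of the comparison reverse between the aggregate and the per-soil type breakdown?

Sandy soil: Blend 3 296/359 = 82.5%, the organic mix 288/398 = 72.4% → Blend 3
Silt: Blend 3 45/262 = 17.2%, the organic mix 24/491 = 4.9% → Blend 3
Overall: Blend 3 341/621 = 54.9%, the organic mix 312/889 = 35.1% → Blend 3
Blend 3 wins overall and in every soil group — no reversal.

No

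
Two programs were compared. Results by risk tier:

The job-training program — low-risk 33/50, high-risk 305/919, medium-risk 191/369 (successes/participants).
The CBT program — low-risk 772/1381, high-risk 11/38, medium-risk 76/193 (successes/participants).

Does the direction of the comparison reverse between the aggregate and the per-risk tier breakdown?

Yes

Low-risk: the job-training program 33/50 = 66.0%, the CBT program 772/1381 = 55.9% → the job-training program
High-risk: the job-training program 305/919 = 33.2%, the CBT program 11/38 = 28.9% → the job-training program
Medium-risk: the job-training program 191/369 = 51.8%, the CBT program 76/193 = 39.4% → the job-training program
Overall: the job-training program 529/1338 = 39.5%, the CBT program 859/1612 = 53.3% → the CBT program
The job-training program wins each risk group but the CBT program wins overall — the comparison reverses. The job-training program's participants skew toward high-risk, which has a lower base rate.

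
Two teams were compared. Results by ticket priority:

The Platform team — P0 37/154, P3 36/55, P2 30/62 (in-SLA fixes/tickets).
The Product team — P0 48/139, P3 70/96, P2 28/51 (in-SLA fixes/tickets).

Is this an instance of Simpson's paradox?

P0: the Platform team 37/154 = 24.0%, the Product team 48/139 = 34.5% → the Product team
P3: the Platform team 36/55 = 65.5%, the Product team 70/96 = 72.9% → the Product team
P2: the Platform team 30/62 = 48.4%, the Product team 28/51 = 54.9% → the Product team
Overall: the Platform team 103/271 = 38.0%, the Product team 146/286 = 51.0% → the Product team
The Product team wins overall and in every ticket group — no reversal.

No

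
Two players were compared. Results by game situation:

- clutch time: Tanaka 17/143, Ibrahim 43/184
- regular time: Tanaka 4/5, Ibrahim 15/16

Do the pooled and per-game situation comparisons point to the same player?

Clutch time: Tanaka 17/143 = 11.9%, Ibrahim 43/184 = 23.4% → Ibrahim
Regular time: Tanaka 4/5 = 80.0%, Ibrahim 15/16 = 93.8% → Ibrahim
Overall: Tanaka 21/148 = 14.2%, Ibrahim 58/200 = 29.0% → Ibrahim
Ibrahim wins overall and in every game group — no reversal.

Yes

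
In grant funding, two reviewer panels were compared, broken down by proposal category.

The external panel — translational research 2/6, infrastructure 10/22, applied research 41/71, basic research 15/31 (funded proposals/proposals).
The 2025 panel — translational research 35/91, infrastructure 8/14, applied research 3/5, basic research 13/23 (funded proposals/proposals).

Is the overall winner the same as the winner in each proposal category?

Translational research: the external panel 2/6 = 33.3%, the 2025 panel 35/91 = 38.5% → the 2025 panel
Infrastructure: the external panel 10/22 = 45.5%, the 2025 panel 8/14 = 57.1% → the 2025 panel
Applied research: the external panel 41/71 = 57.7%, the 2025 panel 3/5 = 60.0% → the 2025 panel
Basic research: the external panel 15/31 = 48.4%, the 2025 panel 13/23 = 56.5% → the 2025 panel
Overall: the external panel 68/130 = 52.3%, the 2025 panel 59/133 = 44.4% → the external panel
The 2025 panel wins each proposal group but the external panel wins overall — the comparison reverses. The 2025 panel's proposals skew toward translational research, which has a lower base rate.

No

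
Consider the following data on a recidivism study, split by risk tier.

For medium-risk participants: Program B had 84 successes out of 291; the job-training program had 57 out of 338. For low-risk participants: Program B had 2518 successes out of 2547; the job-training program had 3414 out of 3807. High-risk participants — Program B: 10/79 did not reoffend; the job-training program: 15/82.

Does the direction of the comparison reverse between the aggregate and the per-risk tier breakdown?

Medium-risk: Program B 84/291 = 28.9%, the job-training program 57/338 = 16.9% → Program B
Low-risk: Program B 2518/2547 = 98.9%, the job-training program 3414/3807 = 89.7% → Program B
High-risk: Program B 10/79 = 12.7%, the job-training program 15/82 = 18.3% → the job-training program
Overall: Program B 2612/2917 = 89.5%, the job-training program 3486/4227 = 82.5% → Program B
Neither sweeps: Program B wins 2 of 3 groups, the job-training program wins 1. Program B wins overall but not every group — no Simpson reversal.

No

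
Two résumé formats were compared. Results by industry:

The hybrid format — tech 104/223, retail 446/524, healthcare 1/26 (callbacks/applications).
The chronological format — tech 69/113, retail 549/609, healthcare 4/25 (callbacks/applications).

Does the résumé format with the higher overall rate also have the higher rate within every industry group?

Tech: the hybrid format 104/223 = 46.6%, the chronological format 69/113 = 61.1% → the chronological format
Retail: the hybrid format 446/524 = 85.1%, the chronological format 549/609 = 90.1% → the chronological format
Healthcare: the hybrid format 1/26 = 3.8%, the chronological format 4/25 = 16.0% → the chronological format
Overall: the hybrid format 551/773 = 71.3%, the chronological format 622/747 = 83.3% → the chronological format
The chronological format wins overall and in every industry group — no reversal.

Yes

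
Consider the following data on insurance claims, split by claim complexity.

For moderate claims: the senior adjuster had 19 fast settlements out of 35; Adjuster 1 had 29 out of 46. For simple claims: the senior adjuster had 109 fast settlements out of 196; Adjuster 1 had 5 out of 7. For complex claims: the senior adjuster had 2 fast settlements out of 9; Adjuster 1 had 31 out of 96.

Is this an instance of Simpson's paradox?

Yes

Moderate: the senior adjuster 19/35 = 54.3%, Adjuster 1 29/46 = 63.0% → Adjuster 1
Simple: the senior adjuster 109/196 = 55.6%, Adjuster 1 5/7 = 71.4% → Adjuster 1
Complex: the senior adjuster 2/9 = 22.2%, Adjuster 1 31/96 = 32.3% → Adjuster 1
Overall: the senior adjuster 130/240 = 54.2%, Adjuster 1 65/149 = 43.6% → the senior adjuster
Adjuster 1 wins each claim group but the senior adjuster wins overall — the comparison reverses. Adjuster 1's claims skew toward complex, which has a lower base rate.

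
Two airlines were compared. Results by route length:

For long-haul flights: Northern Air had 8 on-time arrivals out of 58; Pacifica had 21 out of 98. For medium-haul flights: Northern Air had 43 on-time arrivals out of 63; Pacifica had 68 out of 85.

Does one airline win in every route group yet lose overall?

Long-haul: Northern Air 8/58 = 13.8%, Pacifica 21/98 = 21.4% → Pacifica
Medium-haul: Northern Air 43/63 = 68.3%, Pacifica 68/85 = 80.0% → Pacifica
Overall: Northern Air 51/121 = 42.1%, Pacifica 89/183 = 48.6% → Pacifica
Pacifica wins overall and in every route group — no reversal.

No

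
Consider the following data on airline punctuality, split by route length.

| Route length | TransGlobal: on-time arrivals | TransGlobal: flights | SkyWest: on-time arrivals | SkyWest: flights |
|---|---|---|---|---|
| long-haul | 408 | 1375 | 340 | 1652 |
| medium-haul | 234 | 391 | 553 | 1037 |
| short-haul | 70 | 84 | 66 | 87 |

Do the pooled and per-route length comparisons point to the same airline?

Long-haul: TransGlobal 408/1375 = 29.7%, SkyWest 340/1652 = 20.6% → TransGlobal
Medium-haul: TransGlobal 234/391 = 59.8%, SkyWest 553/1037 = 53.3% → TransGlobal
Short-haul: TransGlobal 70/84 = 83.3%, SkyWest 66/87 = 75.9% → TransGlobal
Overall: TransGlobal 712/1850 = 38.5%, SkyWest 959/2776 = 34.5% → TransGlobal
TransGlobal wins overall and in every route group — no reversal.

Yes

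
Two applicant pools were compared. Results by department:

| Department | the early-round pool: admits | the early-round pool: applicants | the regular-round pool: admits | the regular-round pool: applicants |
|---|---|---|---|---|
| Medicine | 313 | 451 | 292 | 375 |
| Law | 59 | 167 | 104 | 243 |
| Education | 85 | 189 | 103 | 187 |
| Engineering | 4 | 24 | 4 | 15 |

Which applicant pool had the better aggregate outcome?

the regular-round pool

Medicine: the early-round pool 313/451 = 69.4%, the regular-round pool 292/375 = 77.9% → the regular-round pool
Law: the early-round pool 59/167 = 35.3%, the regular-round pool 104/243 = 42.8% → the regular-round pool
Education: the early-round pool 85/189 = 45.0%, the regular-round pool 103/187 = 55.1% → the regular-round pool
Engineering: the early-round pool 4/24 = 16.7%, the regular-round pool 4/15 = 26.7% → the regular-round pool
Overall: the early-round pool 461/831 = 55.5%, the regular-round pool 503/820 = 61.3% → the regular-round pool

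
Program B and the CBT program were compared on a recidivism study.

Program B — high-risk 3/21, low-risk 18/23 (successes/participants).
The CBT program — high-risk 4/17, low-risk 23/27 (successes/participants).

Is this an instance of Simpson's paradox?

High-risk: Program B 3/21 = 14.3%, the CBT program 4/17 = 23.5% → the CBT program
Low-risk: Program B 18/23 = 78.3%, the CBT program 23/27 = 85.2% → the CBT program
Overall: Program B 21/44 = 47.7%, the CBT program 27/44 = 61.4% → the CBT program
The CBT program wins overall and in every risk group — no reversal.

No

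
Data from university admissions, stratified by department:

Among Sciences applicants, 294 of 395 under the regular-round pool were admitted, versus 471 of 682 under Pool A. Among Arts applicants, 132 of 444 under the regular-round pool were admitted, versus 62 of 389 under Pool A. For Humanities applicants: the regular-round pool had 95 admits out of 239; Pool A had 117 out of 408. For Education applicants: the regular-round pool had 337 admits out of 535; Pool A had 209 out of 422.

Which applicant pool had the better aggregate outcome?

the regular-round pool

Sciences: the regular-round pool 294/395 = 74.4%, Pool A 471/682 = 69.1% → the regular-round pool
Arts: the regular-round pool 132/444 = 29.7%, Pool A 62/389 = 15.9% → the regular-round pool
Humanities: the regular-round pool 95/239 = 39.7%, Pool A 117/408 = 28.7% → the regular-round pool
Education: the regular-round pool 337/535 = 63.0%, Pool A 209/422 = 49.5% → the regular-round pool
Overall: the regular-round pool 858/1613 = 53.2%, Pool A 859/1901 = 45.2% → the regular-round pool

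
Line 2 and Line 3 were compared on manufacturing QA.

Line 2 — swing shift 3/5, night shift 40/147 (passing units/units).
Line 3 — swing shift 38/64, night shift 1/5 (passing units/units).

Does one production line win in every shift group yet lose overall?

Yes

Swing shift: Line 2 3/5 = 60.0%, Line 3 38/64 = 59.4% → Line 2
Night shift: Line 2 40/147 = 27.2%, Line 3 1/5 = 20.0% → Line 2
Overall: Line 2 43/152 = 28.3%, Line 3 39/69 = 56.5% → Line 3
Line 2 wins each shift group but Line 3 wins overall — the comparison reverses. Line 2's units skew toward night shift, which has a lower base rate.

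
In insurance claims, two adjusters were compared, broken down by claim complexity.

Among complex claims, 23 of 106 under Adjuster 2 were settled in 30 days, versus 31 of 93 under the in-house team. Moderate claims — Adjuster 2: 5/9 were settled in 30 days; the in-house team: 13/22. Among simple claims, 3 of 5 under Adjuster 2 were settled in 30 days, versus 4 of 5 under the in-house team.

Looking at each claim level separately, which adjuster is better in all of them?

Complex: Adjuster 2 23/106 = 21.7%, the in-house team 31/93 = 33.3% → the in-house team
Moderate: Adjuster 2 5/9 = 55.6%, the in-house team 13/22 = 59.1% → the in-house team
Simple: Adjuster 2 3/5 = 60.0%, the in-house team 4/5 = 80.0% → the in-house team
The in-house team has the higher rate in all 3 groups.

the in-house team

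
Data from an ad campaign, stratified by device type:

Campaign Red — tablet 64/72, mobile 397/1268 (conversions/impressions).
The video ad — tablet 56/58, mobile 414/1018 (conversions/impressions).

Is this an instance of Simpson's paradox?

Tablet: Campaign Red 64/72 = 88.9%, the video ad 56/58 = 96.6% → the video ad
Mobile: Campaign Red 397/1268 = 31.3%, the video ad 414/1018 = 40.7% → the video ad
Overall: Campaign Red 461/1340 = 34.4%, the video ad 470/1076 = 43.7% → the video ad
The video ad wins overall and in every device group — no reversal.

No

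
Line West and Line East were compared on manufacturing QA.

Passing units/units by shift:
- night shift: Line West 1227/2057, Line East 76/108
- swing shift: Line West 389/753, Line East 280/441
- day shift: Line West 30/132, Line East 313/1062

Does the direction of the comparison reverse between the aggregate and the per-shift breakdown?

Yes

Night shift: Line West 1227/2057 = 59.6%, Line East 76/108 = 70.4% → Line East
Swing shift: Line West 389/753 = 51.7%, Line East 280/441 = 63.5% → Line East
Day shift: Line West 30/132 = 22.7%, Line East 313/1062 = 29.5% → Line East
Overall: Line West 1646/2942 = 55.9%, Line East 669/1611 = 41.5% → Line West
Line East wins each shift group but Line West wins overall — the comparison reverses. Line East's units skew toward day shift, which has a lower base rate.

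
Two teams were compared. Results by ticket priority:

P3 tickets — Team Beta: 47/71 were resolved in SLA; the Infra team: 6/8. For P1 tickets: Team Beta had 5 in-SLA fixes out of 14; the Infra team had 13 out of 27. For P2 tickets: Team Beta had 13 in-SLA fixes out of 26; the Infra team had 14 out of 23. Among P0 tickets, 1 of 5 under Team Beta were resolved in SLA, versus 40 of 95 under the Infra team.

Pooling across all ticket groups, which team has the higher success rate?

P3: Team Beta 47/71 = 66.2%, the Infra team 6/8 = 75.0% → the Infra team
P1: Team Beta 5/14 = 35.7%, the Infra team 13/27 = 48.1% → the Infra team
P2: Team Beta 13/26 = 50.0%, the Infra team 14/23 = 60.9% → the Infra team
P0: Team Beta 1/5 = 20.0%, the Infra team 40/95 = 42.1% → the Infra team
Overall: Team Beta 66/116 = 56.9%, the Infra team 73/153 = 47.7% → Team Beta
(The Infra team wins every ticket group but Team Beta wins overall — the Infra team's tickets skew toward the low-rate P0 group.)

Team Beta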